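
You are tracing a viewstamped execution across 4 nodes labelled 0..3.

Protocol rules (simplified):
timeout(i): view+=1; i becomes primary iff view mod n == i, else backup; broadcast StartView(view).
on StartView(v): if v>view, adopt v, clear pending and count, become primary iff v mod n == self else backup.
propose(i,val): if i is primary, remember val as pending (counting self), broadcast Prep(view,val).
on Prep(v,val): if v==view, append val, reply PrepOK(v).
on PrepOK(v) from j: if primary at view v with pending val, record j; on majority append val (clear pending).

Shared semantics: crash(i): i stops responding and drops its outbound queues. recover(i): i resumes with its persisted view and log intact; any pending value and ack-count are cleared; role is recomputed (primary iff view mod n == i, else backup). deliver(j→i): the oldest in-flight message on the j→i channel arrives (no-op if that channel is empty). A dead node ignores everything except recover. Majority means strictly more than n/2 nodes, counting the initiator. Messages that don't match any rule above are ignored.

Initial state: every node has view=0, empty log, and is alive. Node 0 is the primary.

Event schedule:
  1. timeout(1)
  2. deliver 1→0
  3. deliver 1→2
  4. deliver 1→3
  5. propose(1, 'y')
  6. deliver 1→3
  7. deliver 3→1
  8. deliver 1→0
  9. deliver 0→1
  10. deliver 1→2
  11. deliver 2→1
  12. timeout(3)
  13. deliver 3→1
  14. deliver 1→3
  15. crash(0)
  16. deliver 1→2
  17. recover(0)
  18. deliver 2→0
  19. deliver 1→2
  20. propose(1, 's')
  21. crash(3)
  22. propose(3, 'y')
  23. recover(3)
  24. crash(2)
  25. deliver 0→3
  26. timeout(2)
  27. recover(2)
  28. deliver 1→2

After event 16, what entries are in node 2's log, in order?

y

after 1 — timeout(1): n1:prim/v1/[-]
after 2 — deliver 1→0: n0:back/v1/[-]
after 3 — deliver 1→2: n2:back/v1/[-]
after 4 — deliver 1→3: n3:back/v1/[-]
after 5 — propose(1,'y'): ·
after 6 — deliver 1→3: n3:back/v1/[y]
after 7 — deliver 3→1: ·
after 8 — deliver 1→0: n0:back/v1/[y]
after 9 — deliver 0→1: n1:prim/v1/[y]
after 10 — deliver 1→2: n2:back/v1/[y]
after 11 — deliver 2→1: ·
after 12 — timeout(3): n3:back/v2/[y]
after 13 — deliver 3→1: n1:back/v2/[y]
after 14 — deliver 1→3: ·
after 15 — crash(0): n0:✗back/v1/[y]
after 16 — deliver 1→2: ·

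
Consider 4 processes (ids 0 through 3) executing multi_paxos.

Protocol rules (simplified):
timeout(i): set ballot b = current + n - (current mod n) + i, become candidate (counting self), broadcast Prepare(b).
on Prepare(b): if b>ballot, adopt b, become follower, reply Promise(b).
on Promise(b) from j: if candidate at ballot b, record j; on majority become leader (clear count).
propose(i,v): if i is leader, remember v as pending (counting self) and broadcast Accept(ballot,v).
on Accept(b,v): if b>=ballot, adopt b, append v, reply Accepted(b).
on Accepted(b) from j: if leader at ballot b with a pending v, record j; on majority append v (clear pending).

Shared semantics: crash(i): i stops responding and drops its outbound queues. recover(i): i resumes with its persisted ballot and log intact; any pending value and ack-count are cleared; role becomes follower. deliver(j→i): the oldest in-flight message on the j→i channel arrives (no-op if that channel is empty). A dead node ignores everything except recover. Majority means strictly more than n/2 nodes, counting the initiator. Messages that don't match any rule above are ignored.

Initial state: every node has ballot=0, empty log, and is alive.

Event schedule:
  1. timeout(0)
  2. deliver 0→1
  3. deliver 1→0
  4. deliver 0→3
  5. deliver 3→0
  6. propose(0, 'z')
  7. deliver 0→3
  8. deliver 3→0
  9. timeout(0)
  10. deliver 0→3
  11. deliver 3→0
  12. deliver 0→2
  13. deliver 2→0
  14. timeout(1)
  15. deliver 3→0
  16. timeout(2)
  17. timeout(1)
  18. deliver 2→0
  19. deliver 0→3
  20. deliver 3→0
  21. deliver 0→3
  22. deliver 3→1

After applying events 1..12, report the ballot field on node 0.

8

e1 timeout(0): 0[cand,b=4,-]
e2 deliver 0→1: 1[foll,b=4,-]
e3 deliver 1→0: ·
e4 deliver 0→3: 3[foll,b=4,-]
e5 deliver 3→0: 0[lead,b=4,-]
e6 propose(0,'z'): ·
e7 deliver 0→3: 3[foll,b=4,z]
e8 deliver 3→0: ·
e9 timeout(0): 0[cand,b=8,-]
e10 deliver 0→3: 3[foll,b=8,z]
e11 deliver 3→0: ·
e12 deliver 0→2: 2[foll,b=4,-]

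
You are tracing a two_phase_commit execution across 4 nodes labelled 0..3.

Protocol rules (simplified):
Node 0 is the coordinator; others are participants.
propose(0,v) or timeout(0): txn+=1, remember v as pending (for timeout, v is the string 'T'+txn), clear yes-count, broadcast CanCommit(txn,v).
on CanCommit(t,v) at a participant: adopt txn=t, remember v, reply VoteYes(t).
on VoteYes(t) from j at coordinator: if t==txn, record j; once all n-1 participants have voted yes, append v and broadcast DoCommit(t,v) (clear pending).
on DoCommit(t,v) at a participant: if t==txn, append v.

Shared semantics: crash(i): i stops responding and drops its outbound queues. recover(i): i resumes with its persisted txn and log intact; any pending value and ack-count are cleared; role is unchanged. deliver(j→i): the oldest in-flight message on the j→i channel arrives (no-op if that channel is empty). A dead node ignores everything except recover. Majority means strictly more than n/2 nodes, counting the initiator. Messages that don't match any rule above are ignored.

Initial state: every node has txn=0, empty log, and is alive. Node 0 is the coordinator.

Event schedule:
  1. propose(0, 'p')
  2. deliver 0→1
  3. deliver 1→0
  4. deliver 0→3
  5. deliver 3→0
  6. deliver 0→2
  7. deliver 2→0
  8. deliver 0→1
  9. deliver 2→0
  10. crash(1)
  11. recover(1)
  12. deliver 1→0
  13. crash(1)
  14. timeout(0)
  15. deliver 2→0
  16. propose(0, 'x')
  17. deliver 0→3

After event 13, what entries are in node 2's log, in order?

empty

[1] propose(0,'p') → N0(coor t1 [-])
[2] deliver 0→1 → N1(part t1 [-])
[3] deliver 1→0 → ∅
[4] deliver 0→3 → N3(part t1 [-])
[5] deliver 3→0 → ∅
[6] deliver 0→2 → N2(part t1 [-])
[7] deliver 2→0 → N0(coor t1 [p])
[8] deliver 0→1 → N1(part t1 [p])
[9] deliver 2→0 → ∅
[10] crash(1) → N1(✗part t1 [p])
[11] recover(1) → N1(part t1 [p])
[12] deliver 1→0 → ∅
[13] crash(1) → N1(✗part t1 [p])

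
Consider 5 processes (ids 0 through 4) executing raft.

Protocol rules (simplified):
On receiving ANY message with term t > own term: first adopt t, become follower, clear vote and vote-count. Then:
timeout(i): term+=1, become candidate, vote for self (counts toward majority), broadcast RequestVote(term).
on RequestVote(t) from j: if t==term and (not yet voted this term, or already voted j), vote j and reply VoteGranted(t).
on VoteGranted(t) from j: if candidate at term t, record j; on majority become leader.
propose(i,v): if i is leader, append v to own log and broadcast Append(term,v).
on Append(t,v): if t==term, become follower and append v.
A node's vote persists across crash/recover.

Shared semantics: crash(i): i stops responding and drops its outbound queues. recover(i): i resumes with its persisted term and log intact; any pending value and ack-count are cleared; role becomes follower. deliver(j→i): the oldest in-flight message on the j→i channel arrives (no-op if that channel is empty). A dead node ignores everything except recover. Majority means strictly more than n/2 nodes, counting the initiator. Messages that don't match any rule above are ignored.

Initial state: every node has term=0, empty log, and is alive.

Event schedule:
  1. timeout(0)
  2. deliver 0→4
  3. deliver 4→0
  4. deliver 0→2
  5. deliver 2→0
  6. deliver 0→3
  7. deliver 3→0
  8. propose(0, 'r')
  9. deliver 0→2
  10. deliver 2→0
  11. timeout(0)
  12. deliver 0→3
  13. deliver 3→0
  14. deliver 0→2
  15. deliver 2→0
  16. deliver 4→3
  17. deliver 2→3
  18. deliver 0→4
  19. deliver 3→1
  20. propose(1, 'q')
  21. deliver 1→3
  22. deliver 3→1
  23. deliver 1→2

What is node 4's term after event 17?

[1] timeout(0) → N0(cand t1 [-])
[2] deliver 0→4 → N4(foll t1 [-])
[3] deliver 4→0 → ∅
[4] deliver 0→2 → N2(foll t1 [-])
[5] deliver 2→0 → N0(lead t1 [-])
[6] deliver 0→3 → N3(foll t1 [-])
[7] deliver 3→0 → ∅
[8] propose(0,'r') → N0(lead t1 [r])
[9] deliver 0→2 → N2(foll t1 [r])
[10] deliver 2→0 → ∅
[11] timeout(0) → N0(cand t2 [r])
[12] deliver 0→3 → N3(foll t1 [r])
[13] deliver 3→0 → ∅
[14] deliver 0→2 → N2(foll t2 [r])
[15] deliver 2→0 → ∅
[16] deliver 4→3 → ∅
[17] deliver 2→3 → ∅

1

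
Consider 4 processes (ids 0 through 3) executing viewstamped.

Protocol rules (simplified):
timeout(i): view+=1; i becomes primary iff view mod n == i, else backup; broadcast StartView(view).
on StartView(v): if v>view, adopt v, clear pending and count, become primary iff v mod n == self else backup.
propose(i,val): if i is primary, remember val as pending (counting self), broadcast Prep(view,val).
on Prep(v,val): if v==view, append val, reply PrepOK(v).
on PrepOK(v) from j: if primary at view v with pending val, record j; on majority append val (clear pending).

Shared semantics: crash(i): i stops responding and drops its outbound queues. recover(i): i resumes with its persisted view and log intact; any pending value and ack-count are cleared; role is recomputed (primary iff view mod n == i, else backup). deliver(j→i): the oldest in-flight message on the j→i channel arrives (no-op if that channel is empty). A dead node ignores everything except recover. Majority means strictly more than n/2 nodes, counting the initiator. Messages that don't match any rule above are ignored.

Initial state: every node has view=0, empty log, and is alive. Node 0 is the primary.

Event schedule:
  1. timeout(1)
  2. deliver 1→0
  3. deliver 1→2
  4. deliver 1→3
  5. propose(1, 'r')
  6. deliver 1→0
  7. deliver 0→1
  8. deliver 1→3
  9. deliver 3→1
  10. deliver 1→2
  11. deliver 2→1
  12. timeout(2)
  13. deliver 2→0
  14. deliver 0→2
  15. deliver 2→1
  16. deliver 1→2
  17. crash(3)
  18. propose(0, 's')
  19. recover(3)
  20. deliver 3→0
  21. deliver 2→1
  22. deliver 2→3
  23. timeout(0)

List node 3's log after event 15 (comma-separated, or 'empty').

r

step 1 timeout(1): 1={prim,v=1,log=-}
step 2 deliver 1→0: 0={back,v=1,log=-}
step 3 deliver 1→2: 2={back,v=1,log=-}
step 4 deliver 1→3: 3={back,v=1,log=-}
step 5 propose(1,'r'): —
step 6 deliver 1→0: 0={back,v=1,log=r}
step 7 deliver 0→1: —
step 8 deliver 1→3: 3={back,v=1,log=r}
step 9 deliver 3→1: 1={prim,v=1,log=r}
step 10 deliver 1→2: 2={back,v=1,log=r}
step 11 deliver 2→1: —
step 12 timeout(2): 2={prim,v=2,log=r}
step 13 deliver 2→0: 0={back,v=2,log=r}
step 14 deliver 0→2: —
step 15 deliver 2→1: 1={back,v=2,log=r}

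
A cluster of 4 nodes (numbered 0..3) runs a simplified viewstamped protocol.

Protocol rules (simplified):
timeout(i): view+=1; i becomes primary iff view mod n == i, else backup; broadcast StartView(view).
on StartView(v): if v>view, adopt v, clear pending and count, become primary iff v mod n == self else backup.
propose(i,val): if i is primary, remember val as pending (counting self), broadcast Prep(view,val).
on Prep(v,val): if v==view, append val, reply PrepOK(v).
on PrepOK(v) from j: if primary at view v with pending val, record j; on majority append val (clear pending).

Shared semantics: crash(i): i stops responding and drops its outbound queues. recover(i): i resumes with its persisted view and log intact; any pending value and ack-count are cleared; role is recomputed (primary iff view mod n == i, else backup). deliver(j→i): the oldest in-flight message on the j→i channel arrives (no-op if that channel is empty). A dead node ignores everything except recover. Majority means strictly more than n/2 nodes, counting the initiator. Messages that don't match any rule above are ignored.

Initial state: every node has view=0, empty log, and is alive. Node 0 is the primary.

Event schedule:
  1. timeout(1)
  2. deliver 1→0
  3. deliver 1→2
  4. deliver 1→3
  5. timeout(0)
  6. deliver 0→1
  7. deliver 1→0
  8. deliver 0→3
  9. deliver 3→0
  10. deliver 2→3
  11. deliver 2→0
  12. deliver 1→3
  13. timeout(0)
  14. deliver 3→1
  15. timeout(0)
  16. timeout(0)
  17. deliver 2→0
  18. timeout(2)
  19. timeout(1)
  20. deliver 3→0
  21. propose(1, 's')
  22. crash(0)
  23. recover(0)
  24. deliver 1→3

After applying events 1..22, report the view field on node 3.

e1 timeout(1): 1[prim,v=1,-]
e2 deliver 1→0: 0[back,v=1,-]
e3 deliver 1→2: 2[back,v=1,-]
e4 deliver 1→3: 3[back,v=1,-]
e5 timeout(0): 0[back,v=2,-]
e6 deliver 0→1: 1[back,v=2,-]
e7 deliver 1→0: ·
e8 deliver 0→3: 3[back,v=2,-]
e9 deliver 3→0: ·
e10 deliver 2→3: ·
e11 deliver 2→0: ·
e12 deliver 1→3: ·
e13 timeout(0): 0[back,v=3,-]
e14 deliver 3→1: ·
e15 timeout(0): 0[prim,v=4,-]
e16 timeout(0): 0[back,v=5,-]
e17 deliver 2→0: ·
e18 timeout(2): 2[prim,v=2,-]
e19 timeout(1): 1[back,v=3,-]
e20 deliver 3→0: ·
e21 propose(1,'s'): ·
e22 crash(0): 0[✗back,v=5,-]

2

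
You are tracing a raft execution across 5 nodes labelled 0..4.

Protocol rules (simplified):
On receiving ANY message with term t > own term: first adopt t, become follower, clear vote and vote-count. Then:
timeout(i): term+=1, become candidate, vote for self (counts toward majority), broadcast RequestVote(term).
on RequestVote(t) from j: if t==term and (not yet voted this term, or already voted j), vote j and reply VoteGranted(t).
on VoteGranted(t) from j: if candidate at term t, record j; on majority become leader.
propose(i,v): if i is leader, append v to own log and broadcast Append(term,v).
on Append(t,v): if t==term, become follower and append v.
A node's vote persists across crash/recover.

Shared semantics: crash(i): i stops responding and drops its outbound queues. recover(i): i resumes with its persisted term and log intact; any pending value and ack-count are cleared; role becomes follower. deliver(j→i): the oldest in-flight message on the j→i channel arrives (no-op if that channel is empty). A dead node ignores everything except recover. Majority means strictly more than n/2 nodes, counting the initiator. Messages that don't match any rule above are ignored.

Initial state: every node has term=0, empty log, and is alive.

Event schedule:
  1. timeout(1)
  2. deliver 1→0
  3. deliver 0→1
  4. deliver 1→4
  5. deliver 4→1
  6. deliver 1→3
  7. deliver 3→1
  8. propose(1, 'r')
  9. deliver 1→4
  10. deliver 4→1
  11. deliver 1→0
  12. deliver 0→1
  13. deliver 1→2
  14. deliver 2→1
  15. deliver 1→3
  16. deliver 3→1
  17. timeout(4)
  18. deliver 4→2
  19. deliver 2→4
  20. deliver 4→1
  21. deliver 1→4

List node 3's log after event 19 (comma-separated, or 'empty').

r

step 1 timeout(1): 1={cand,t=1,log=-}
step 2 deliver 1→0: 0={foll,t=1,log=-}
step 3 deliver 0→1: —
step 4 deliver 1→4: 4={foll,t=1,log=-}
step 5 deliver 4→1: 1={lead,t=1,log=-}
step 6 deliver 1→3: 3={foll,t=1,log=-}
step 7 deliver 3→1: —
step 8 propose(1,'r'): 1={lead,t=1,log=r}
step 9 deliver 1→4: 4={foll,t=1,log=r}
step 10 deliver 4→1: —
step 11 deliver 1→0: 0={foll,t=1,log=r}
step 12 deliver 0→1: —
step 13 deliver 1→2: 2={foll,t=1,log=-}
step 14 deliver 2→1: —
step 15 deliver 1→3: 3={foll,t=1,log=r}
step 16 deliver 3→1: —
step 17 timeout(4): 4={cand,t=2,log=r}
step 18 deliver 4→2: 2={foll,t=2,log=-}
step 19 deliver 2→4: —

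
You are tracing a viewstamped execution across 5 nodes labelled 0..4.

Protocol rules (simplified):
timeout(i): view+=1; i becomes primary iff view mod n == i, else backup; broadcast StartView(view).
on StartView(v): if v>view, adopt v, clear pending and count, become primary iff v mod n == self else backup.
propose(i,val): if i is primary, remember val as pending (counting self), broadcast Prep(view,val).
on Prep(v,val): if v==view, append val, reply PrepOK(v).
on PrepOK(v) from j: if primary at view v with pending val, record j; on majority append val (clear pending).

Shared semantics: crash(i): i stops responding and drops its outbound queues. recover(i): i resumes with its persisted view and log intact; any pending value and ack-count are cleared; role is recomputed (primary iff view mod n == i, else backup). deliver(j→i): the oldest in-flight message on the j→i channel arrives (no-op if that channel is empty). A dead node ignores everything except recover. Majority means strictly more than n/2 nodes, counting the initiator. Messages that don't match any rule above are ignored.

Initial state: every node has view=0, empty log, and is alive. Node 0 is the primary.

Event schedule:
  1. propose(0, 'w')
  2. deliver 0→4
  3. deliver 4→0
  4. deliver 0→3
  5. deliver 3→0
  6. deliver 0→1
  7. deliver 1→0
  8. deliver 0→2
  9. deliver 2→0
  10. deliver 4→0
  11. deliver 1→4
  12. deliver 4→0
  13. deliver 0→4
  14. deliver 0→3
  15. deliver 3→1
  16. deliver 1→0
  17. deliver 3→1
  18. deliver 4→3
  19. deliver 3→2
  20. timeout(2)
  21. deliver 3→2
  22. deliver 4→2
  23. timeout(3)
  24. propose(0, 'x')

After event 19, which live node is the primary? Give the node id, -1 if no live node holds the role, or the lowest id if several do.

e1 propose(0,'w'): ·
e2 deliver 0→4: 4[back,v=0,w]
e3 deliver 4→0: ·
e4 deliver 0→3: 3[back,v=0,w]
e5 deliver 3→0: 0[prim,v=0,w]
e6 deliver 0→1: 1[back,v=0,w]
e7 deliver 1→0: ·
e8 deliver 0→2: 2[back,v=0,w]
e9 deliver 2→0: ·
e10 deliver 4→0: ·
e11 deliver 1→4: ·
e12 deliver 4→0: ·
e13 deliver 0→4: ·
e14 deliver 0→3: ·
e15 deliver 3→1: ·
e16 deliver 1→0: ·
e17 deliver 3→1: ·
e18 deliver 4→3: ·
e19 deliver 3→2: ·

0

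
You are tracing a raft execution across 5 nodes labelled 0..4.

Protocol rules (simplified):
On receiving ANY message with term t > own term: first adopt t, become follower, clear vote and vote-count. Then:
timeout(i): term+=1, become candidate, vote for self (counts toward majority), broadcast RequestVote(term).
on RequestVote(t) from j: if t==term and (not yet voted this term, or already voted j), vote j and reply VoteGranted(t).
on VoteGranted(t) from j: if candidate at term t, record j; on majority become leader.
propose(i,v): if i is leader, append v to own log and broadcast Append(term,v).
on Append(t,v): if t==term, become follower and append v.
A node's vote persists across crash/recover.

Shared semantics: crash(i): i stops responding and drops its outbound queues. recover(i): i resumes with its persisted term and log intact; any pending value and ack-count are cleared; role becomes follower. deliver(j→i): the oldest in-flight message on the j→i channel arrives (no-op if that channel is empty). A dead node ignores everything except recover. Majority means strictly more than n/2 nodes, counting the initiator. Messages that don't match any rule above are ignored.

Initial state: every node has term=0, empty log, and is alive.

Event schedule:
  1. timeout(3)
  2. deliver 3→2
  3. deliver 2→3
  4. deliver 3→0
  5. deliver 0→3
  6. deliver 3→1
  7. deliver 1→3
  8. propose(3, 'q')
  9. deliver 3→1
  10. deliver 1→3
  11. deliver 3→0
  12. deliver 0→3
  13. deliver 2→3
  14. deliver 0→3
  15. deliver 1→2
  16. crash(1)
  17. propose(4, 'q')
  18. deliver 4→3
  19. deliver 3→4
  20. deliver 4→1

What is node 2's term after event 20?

[1] timeout(3) → N3(cand t1 [-])
[2] deliver 3→2 → N2(foll t1 [-])
[3] deliver 2→3 → ∅
[4] deliver 3→0 → N0(foll t1 [-])
[5] deliver 0→3 → N3(lead t1 [-])
[6] deliver 3→1 → N1(foll t1 [-])
[7] deliver 1→3 → ∅
[8] propose(3,'q') → N3(lead t1 [q])
[9] deliver 3→1 → N1(foll t1 [q])
[10] deliver 1→3 → ∅
[11] deliver 3→0 → N0(foll t1 [q])
[12] deliver 0→3 → ∅
[13] deliver 2→3 → ∅
[14] deliver 0→3 → ∅
[15] deliver 1→2 → ∅
[16] crash(1) → N1(✗foll t1 [q])
[17] propose(4,'q') → ∅
[18] deliver 4→3 → ∅
[19] deliver 3→4 → N4(foll t1 [-])
[20] deliver 4→1 → ∅

1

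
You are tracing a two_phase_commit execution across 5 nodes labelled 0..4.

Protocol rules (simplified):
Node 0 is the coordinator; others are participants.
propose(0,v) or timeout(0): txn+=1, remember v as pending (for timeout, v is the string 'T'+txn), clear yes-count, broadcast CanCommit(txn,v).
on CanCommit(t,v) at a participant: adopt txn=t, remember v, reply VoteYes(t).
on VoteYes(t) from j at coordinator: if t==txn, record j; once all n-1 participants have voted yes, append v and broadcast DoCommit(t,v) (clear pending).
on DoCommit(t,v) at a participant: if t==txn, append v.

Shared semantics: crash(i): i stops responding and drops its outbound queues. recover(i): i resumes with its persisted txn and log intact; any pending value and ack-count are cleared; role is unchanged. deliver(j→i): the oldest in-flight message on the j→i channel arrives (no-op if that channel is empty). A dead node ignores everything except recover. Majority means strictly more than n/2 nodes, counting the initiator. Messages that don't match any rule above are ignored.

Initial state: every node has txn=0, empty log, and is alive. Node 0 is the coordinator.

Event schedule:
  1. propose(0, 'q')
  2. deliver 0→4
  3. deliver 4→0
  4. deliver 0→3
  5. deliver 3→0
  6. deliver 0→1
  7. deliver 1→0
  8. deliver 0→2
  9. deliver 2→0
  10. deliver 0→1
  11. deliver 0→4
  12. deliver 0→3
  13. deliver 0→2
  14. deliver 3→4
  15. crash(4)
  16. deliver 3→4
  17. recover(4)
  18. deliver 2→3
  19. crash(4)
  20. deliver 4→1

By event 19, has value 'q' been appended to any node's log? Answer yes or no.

yes

[1] propose(0,'q') → N0(coor t1 [-])
[2] deliver 0→4 → N4(part t1 [-])
[3] deliver 4→0 → ∅
[4] deliver 0→3 → N3(part t1 [-])
[5] deliver 3→0 → ∅
[6] deliver 0→1 → N1(part t1 [-])
[7] deliver 1→0 → ∅
[8] deliver 0→2 → N2(part t1 [-])
[9] deliver 2→0 → N0(coor t1 [q])
[10] deliver 0→1 → N1(part t1 [q])
[11] deliver 0→4 → N4(part t1 [q])
[12] deliver 0→3 → N3(part t1 [q])
[13] deliver 0→2 → N2(part t1 [q])
[14] deliver 3→4 → ∅
[15] crash(4) → N4(✗part t1 [q])
[16] deliver 3→4 → ∅
[17] recover(4) → N4(part t1 [q])
[18] deliver 2→3 → ∅
[19] crash(4) → N4(✗part t1 [q])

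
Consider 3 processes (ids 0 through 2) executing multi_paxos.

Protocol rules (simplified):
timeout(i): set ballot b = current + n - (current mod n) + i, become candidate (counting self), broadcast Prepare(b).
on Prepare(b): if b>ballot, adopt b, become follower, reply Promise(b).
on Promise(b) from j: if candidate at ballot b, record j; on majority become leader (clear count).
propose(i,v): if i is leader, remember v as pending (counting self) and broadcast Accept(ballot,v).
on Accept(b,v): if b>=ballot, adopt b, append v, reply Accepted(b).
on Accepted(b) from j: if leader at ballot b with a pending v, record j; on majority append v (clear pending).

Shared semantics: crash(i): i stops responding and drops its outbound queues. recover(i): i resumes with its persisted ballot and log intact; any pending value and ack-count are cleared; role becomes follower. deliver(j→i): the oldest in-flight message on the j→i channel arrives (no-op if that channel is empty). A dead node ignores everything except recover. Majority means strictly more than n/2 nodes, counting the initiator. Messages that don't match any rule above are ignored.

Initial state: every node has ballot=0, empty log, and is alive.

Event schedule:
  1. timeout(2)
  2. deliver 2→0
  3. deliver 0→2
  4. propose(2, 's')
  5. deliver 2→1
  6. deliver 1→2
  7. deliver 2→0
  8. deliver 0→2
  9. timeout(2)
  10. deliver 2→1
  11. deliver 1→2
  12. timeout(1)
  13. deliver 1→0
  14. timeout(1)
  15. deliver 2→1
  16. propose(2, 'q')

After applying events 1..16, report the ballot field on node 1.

e1 timeout(2): 2[cand,b=5,-]
e2 deliver 2→0: 0[foll,b=5,-]
e3 deliver 0→2: 2[lead,b=5,-]
e4 propose(2,'s'): ·
e5 deliver 2→1: 1[foll,b=5,-]
e6 deliver 1→2: ·
e7 deliver 2→0: 0[foll,b=5,s]
e8 deliver 0→2: 2[lead,b=5,s]
e9 timeout(2): 2[cand,b=8,s]
e10 deliver 2→1: 1[foll,b=5,s]
e11 deliver 1→2: ·
e12 timeout(1): 1[cand,b=7,s]
e13 deliver 1→0: 0[foll,b=7,s]
e14 timeout(1): 1[cand,b=10,s]
e15 deliver 2→1: ·
e16 propose(2,'q'): ·

10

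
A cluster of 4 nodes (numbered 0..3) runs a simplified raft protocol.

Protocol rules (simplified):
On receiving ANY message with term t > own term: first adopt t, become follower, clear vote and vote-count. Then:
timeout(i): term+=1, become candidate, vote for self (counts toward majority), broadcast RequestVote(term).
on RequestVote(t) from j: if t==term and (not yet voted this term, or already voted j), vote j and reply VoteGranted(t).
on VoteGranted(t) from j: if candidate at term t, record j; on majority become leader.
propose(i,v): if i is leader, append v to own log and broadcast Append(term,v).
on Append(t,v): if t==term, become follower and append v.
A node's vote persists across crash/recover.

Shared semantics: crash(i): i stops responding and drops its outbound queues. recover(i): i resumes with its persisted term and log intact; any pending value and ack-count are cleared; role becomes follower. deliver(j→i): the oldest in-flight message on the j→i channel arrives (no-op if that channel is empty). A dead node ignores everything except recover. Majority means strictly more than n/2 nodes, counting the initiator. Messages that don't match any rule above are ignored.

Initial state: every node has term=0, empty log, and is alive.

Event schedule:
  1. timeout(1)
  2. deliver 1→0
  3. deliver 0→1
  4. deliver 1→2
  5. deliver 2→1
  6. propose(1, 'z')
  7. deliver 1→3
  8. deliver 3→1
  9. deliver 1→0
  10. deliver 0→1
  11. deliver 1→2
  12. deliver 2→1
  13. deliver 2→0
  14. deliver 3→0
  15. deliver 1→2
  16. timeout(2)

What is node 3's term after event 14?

1

step 1 timeout(1): 1={cand,t=1,log=-}
step 2 deliver 1→0: 0={foll,t=1,log=-}
step 3 deliver 0→1: —
step 4 deliver 1→2: 2={foll,t=1,log=-}
step 5 deliver 2→1: 1={lead,t=1,log=-}
step 6 propose(1,'z'): 1={lead,t=1,log=z}
step 7 deliver 1→3: 3={foll,t=1,log=-}
step 8 deliver 3→1: —
step 9 deliver 1→0: 0={foll,t=1,log=z}
step 10 deliver 0→1: —
step 11 deliver 1→2: 2={foll,t=1,log=z}
step 12 deliver 2→1: —
step 13 deliver 2→0: —
step 14 deliver 3→0: —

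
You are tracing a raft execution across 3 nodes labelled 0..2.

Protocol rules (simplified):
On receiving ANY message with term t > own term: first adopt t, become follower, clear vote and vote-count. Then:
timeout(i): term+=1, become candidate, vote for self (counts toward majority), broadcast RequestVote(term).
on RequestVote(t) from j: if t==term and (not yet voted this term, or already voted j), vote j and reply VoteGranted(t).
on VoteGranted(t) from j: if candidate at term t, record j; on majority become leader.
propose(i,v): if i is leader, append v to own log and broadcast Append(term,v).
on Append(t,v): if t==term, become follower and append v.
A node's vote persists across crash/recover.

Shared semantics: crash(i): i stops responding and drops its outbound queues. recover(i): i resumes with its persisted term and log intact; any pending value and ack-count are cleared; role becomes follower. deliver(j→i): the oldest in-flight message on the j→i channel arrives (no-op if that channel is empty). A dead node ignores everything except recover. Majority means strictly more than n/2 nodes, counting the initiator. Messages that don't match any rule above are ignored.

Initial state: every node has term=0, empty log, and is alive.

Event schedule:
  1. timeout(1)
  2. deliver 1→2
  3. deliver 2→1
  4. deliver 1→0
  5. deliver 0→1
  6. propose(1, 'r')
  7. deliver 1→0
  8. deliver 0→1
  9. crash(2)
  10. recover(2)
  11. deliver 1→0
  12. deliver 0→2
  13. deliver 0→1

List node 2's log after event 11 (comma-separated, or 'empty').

empty

after 1 — timeout(1): n1:cand/t1/[-]
after 2 — deliver 1→2: n2:foll/t1/[-]
after 3 — deliver 2→1: n1:lead/t1/[-]
after 4 — deliver 1→0: n0:foll/t1/[-]
after 5 — deliver 0→1: ·
after 6 — propose(1,'r'): n1:lead/t1/[r]
after 7 — deliver 1→0: n0:foll/t1/[r]
after 8 — deliver 0→1: ·
after 9 — crash(2): n2:✗foll/t1/[-]
after 10 — recover(2): n2:foll/t1/[-]
after 11 — deliver 1→0: ·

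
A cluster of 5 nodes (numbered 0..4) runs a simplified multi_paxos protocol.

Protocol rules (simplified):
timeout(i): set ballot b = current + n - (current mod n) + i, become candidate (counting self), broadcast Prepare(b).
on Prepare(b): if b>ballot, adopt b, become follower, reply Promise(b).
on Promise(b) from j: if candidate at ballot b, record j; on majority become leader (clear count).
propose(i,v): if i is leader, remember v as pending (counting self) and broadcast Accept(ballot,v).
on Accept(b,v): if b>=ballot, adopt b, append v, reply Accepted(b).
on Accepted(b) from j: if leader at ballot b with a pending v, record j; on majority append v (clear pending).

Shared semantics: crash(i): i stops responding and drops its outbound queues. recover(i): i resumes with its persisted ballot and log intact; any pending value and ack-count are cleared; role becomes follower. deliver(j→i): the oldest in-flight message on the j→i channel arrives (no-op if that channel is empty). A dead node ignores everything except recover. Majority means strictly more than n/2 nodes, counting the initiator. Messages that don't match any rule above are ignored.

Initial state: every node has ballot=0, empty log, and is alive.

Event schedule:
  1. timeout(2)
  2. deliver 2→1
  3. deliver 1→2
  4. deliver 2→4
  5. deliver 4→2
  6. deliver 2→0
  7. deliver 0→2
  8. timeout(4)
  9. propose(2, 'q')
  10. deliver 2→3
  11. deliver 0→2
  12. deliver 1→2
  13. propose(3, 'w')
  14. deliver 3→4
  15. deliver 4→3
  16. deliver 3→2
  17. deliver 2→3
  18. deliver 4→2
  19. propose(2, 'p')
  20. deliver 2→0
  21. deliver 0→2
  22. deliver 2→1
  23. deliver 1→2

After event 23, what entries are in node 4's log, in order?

empty

after 1 — timeout(2): n2:cand/b7/[-]
after 2 — deliver 2→1: n1:foll/b7/[-]
after 3 — deliver 1→2: ·
after 4 — deliver 2→4: n4:foll/b7/[-]
after 5 — deliver 4→2: n2:lead/b7/[-]
after 6 — deliver 2→0: n0:foll/b7/[-]
after 7 — deliver 0→2: ·
after 8 — timeout(4): n4:cand/b14/[-]
after 9 — propose(2,'q'): ·
after 10 — deliver 2→3: n3:foll/b7/[-]
after 11 — deliver 0→2: ·
after 12 — deliver 1→2: ·
after 13 — propose(3,'w'): ·
after 14 — deliver 3→4: ·
after 15 — deliver 4→3: n3:foll/b14/[-]
after 16 — deliver 3→2: ·
after 17 — deliver 2→3: ·
after 18 — deliver 4→2: n2:foll/b14/[-]
after 19 — propose(2,'p'): ·
after 20 — deliver 2→0: n0:foll/b7/[q]
after 21 — deliver 0→2: ·
after 22 — deliver 2→1: n1:foll/b7/[q]
after 23 — deliver 1→2: ·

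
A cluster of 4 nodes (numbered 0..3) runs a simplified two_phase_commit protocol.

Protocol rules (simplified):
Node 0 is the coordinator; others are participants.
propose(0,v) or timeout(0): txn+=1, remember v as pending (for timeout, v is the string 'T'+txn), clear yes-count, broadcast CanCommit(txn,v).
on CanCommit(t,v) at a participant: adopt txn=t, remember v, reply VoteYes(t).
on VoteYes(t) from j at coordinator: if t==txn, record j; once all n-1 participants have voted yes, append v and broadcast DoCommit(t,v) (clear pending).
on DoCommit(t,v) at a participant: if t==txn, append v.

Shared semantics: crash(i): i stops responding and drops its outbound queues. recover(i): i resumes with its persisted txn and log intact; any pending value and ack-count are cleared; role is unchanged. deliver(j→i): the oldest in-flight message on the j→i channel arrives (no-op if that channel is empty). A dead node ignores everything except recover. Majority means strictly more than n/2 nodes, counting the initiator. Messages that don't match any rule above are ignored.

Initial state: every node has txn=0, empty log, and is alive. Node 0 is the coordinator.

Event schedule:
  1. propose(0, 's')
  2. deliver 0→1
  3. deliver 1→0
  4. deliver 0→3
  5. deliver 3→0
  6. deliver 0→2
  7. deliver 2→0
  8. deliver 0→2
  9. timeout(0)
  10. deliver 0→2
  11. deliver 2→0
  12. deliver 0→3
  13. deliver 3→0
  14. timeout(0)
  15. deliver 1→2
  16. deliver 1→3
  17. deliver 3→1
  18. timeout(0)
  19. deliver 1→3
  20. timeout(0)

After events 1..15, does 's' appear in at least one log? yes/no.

yes

step 1 propose(0,'s'): 0={coor,t=1,log=-}
step 2 deliver 0→1: 1={part,t=1,log=-}
step 3 deliver 1→0: —
step 4 deliver 0→3: 3={part,t=1,log=-}
step 5 deliver 3→0: —
step 6 deliver 0→2: 2={part,t=1,log=-}
step 7 deliver 2→0: 0={coor,t=1,log=s}
step 8 deliver 0→2: 2={part,t=1,log=s}
step 9 timeout(0): 0={coor,t=2,log=s}
step 10 deliver 0→2: 2={part,t=2,log=s}
step 11 deliver 2→0: —
step 12 deliver 0→3: 3={part,t=1,log=s}
step 13 deliver 3→0: —
step 14 timeout(0): 0={coor,t=3,log=s}
step 15 deliver 1→2: —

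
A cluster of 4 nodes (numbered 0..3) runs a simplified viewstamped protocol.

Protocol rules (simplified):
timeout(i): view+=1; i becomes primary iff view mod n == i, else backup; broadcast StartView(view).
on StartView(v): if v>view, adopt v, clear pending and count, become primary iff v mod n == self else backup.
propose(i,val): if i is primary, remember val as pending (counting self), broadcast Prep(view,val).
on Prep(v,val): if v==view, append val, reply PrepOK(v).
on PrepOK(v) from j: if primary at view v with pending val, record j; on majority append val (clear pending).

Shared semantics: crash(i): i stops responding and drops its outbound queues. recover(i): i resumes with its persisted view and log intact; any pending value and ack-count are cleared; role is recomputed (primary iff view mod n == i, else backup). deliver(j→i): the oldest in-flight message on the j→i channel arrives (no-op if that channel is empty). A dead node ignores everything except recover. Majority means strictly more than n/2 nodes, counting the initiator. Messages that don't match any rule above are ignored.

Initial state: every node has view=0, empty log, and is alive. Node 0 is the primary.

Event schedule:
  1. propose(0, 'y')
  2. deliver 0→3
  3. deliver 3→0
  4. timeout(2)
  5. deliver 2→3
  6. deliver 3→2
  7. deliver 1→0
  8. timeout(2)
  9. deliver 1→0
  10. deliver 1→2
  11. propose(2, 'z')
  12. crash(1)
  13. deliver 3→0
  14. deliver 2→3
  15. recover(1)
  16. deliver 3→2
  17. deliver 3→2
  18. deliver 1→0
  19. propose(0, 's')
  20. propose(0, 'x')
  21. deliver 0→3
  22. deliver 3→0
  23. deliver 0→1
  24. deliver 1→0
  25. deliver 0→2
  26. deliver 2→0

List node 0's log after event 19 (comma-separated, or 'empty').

empty

after 1 — propose(0,'y'): ·
after 2 — deliver 0→3: n3:back/v0/[y]
after 3 — deliver 3→0: ·
after 4 — timeout(2): n2:back/v1/[-]
after 5 — deliver 2→3: n3:back/v1/[y]
after 6 — deliver 3→2: ·
after 7 — deliver 1→0: ·
after 8 — timeout(2): n2:prim/v2/[-]
after 9 — deliver 1→0: ·
after 10 — deliver 1→2: ·
after 11 — propose(2,'z'): ·
after 12 — crash(1): n1:✗back/v0/[-]
after 13 — deliver 3→0: ·
after 14 — deliver 2→3: n3:back/v2/[y]
after 15 — recover(1): n1:back/v0/[-]
after 16 — deliver 3→2: ·
after 17 — deliver 3→2: ·
after 18 — deliver 1→0: ·
after 19 — propose(0,'s'): ·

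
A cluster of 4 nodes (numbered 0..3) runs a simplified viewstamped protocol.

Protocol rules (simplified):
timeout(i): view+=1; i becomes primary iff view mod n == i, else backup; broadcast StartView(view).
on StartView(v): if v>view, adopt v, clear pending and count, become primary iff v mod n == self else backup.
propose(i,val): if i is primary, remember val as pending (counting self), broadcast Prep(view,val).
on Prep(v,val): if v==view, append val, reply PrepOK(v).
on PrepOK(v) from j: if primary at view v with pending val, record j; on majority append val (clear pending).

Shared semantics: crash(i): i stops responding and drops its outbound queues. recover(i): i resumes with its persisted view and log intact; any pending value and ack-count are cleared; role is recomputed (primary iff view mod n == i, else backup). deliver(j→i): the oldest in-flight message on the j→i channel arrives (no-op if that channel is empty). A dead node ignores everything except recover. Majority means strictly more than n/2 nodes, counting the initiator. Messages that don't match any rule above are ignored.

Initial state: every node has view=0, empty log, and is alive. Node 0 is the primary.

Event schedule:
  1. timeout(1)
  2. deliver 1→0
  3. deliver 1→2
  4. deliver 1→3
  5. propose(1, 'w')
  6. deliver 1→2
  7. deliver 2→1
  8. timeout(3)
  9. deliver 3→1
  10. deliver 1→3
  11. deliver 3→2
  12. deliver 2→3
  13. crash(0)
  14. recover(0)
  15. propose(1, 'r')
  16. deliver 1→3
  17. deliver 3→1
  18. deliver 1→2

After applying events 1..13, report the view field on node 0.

1

1. timeout(1):  <1:prim v1 ->
2. deliver 1→0:  <0:back v1 ->
3. deliver 1→2:  <2:back v1 ->
4. deliver 1→3:  <3:back v1 ->
5. propose(1,'w'):  nop
6. deliver 1→2:  <2:back v1 w>
7. deliver 2→1:  nop
8. timeout(3):  <3:back v2 ->
9. deliver 3→1:  <1:back v2 ->
10. deliver 1→3:  nop
11. deliver 3→2:  <2:prim v2 w>
12. deliver 2→3:  nop
13. crash(0):  <0:✗back v1 ->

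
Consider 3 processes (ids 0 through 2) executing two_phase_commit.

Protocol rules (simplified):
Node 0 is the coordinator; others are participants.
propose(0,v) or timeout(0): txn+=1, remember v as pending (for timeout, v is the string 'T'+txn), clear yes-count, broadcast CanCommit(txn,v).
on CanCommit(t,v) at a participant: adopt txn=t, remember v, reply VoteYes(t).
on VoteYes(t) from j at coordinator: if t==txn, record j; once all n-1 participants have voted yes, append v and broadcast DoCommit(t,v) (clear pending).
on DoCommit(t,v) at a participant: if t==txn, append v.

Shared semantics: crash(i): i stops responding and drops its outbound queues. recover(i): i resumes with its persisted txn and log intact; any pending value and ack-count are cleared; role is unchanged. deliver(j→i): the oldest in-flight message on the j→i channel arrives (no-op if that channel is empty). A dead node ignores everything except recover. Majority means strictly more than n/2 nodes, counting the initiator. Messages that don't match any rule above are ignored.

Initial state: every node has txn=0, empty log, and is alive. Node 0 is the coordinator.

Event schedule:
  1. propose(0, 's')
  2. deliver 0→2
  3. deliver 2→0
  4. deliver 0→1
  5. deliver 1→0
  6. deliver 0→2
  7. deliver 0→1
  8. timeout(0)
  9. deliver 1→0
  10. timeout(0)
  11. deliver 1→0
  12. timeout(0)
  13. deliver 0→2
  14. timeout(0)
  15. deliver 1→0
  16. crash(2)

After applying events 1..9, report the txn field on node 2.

[1] propose(0,'s') → N0(coor t1 [-])
[2] deliver 0→2 → N2(part t1 [-])
[3] deliver 2→0 → ∅
[4] deliver 0→1 → N1(part t1 [-])
[5] deliver 1→0 → N0(coor t1 [s])
[6] deliver 0→2 → N2(part t1 [s])
[7] deliver 0→1 → N1(part t1 [s])
[8] timeout(0) → N0(coor t2 [s])
[9] deliver 1→0 → ∅

1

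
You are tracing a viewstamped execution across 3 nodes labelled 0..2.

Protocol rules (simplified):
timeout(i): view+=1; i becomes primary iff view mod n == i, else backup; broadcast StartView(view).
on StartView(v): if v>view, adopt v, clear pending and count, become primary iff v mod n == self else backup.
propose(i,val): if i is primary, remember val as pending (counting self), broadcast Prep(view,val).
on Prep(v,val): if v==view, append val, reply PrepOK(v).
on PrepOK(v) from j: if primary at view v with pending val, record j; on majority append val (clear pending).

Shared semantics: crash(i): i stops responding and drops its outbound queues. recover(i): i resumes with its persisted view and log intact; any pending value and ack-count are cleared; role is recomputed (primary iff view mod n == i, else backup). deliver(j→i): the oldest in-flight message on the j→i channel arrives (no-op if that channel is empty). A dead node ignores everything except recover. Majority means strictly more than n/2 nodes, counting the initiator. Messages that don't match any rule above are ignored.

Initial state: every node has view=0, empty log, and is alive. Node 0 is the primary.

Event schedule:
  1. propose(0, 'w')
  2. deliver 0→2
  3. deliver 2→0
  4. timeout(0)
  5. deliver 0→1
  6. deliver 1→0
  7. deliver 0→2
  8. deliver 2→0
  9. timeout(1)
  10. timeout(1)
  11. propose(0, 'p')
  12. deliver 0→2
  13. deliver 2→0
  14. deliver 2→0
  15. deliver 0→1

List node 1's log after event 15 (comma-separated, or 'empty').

1. propose(0,'w'):  nop
2. deliver 0→2:  <2:back v0 w>
3. deliver 2→0:  <0:prim v0 w>
4. timeout(0):  <0:back v1 w>
5. deliver 0→1:  <1:back v0 w>
6. deliver 1→0:  nop
7. deliver 0→2:  <2:back v1 w>
8. deliver 2→0:  nop
9. timeout(1):  <1:prim v1 w>
10. timeout(1):  <1:back v2 w>
11. propose(0,'p'):  nop
12. deliver 0→2:  nop
13. deliver 2→0:  nop
14. deliver 2→0:  nop
15. deliver 0→1:  nop

w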